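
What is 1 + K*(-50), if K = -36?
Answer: 1801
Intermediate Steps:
1 + K*(-50) = 1 - 36*(-50) = 1 + 1800 = 1801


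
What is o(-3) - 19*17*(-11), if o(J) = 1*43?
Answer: 3596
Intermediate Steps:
o(J) = 43
o(-3) - 19*17*(-11) = 43 - 19*17*(-11) = 43 - 323*(-11) = 43 - 1*(-3553) = 43 + 3553 = 3596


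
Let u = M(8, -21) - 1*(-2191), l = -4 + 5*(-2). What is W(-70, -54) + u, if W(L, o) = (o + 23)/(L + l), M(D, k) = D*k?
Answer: 169963/84 ≈ 2023.4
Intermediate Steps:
l = -14 (l = -4 - 10 = -14)
u = 2023 (u = 8*(-21) - 1*(-2191) = -168 + 2191 = 2023)
W(L, o) = (23 + o)/(-14 + L) (W(L, o) = (o + 23)/(L - 14) = (23 + o)/(-14 + L))
W(-70, -54) + u = (23 - 54)/(-14 - 70) + 2023 = -31/(-84) + 2023 = -1/84*(-31) + 2023 = 31/84 + 2023 = 169963/84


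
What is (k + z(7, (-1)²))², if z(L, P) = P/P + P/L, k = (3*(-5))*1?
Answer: 9409/49 ≈ 192.02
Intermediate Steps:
k = -15 (k = -15*1 = -15)
z(L, P) = 1 + P/L
(k + z(7, (-1)²))² = (-15 + (7 + (-1)²)/7)² = (-15 + (7 + 1)/7)² = (-15 + (⅐)*8)² = (-15 + 8/7)² = (-97/7)² = 9409/49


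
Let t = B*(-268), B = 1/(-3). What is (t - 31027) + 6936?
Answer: -72005/3 ≈ -24002.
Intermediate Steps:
B = -⅓ (B = 1*(-⅓) = -⅓ ≈ -0.33333)
t = 268/3 (t = -⅓*(-268) = 268/3 ≈ 89.333)
(t - 31027) + 6936 = (268/3 - 31027) + 6936 = -92813/3 + 6936 = -72005/3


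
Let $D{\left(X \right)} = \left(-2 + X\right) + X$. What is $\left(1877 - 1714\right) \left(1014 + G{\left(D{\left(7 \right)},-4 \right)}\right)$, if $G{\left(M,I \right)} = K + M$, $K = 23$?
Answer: $170987$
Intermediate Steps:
$D{\left(X \right)} = -2 + 2 X$
$G{\left(M,I \right)} = 23 + M$
$\left(1877 - 1714\right) \left(1014 + G{\left(D{\left(7 \right)},-4 \right)}\right) = \left(1877 - 1714\right) \left(1014 + \left(23 + \left(-2 + 2 \cdot 7\right)\right)\right) = 163 \left(1014 + \left(23 + \left(-2 + 14\right)\right)\right) = 163 \left(1014 + \left(23 + 12\right)\right) = 163 \left(1014 + 35\right) = 163 \cdot 1049 = 170987$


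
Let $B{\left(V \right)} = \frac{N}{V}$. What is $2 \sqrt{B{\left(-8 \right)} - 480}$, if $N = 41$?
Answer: $\frac{i \sqrt{7762}}{2} \approx 44.051 i$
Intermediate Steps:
$B{\left(V \right)} = \frac{41}{V}$
$2 \sqrt{B{\left(-8 \right)} - 480} = 2 \sqrt{\frac{41}{-8} - 480} = 2 \sqrt{41 \left(- \frac{1}{8}\right) - 480} = 2 \sqrt{- \frac{41}{8} - 480} = 2 \sqrt{- \frac{3881}{8}} = 2 \frac{i \sqrt{7762}}{4} = \frac{i \sqrt{7762}}{2}$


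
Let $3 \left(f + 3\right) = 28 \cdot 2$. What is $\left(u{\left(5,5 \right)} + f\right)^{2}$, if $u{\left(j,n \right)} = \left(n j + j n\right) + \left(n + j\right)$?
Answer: $\frac{51529}{9} \approx 5725.4$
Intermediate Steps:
$f = \frac{47}{3}$ ($f = -3 + \frac{28 \cdot 2}{3} = -3 + \frac{1}{3} \cdot 56 = -3 + \frac{56}{3} = \frac{47}{3} \approx 15.667$)
$u{\left(j,n \right)} = j + n + 2 j n$ ($u{\left(j,n \right)} = \left(j n + j n\right) + \left(j + n\right) = 2 j n + \left(j + n\right) = j + n + 2 j n$)
$\left(u{\left(5,5 \right)} + f\right)^{2} = \left(\left(5 + 5 + 2 \cdot 5 \cdot 5\right) + \frac{47}{3}\right)^{2} = \left(\left(5 + 5 + 50\right) + \frac{47}{3}\right)^{2} = \left(60 + \frac{47}{3}\right)^{2} = \left(\frac{227}{3}\right)^{2} = \frac{51529}{9}$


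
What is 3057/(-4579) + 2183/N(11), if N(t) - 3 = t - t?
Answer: 9986786/13737 ≈ 727.00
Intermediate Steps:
N(t) = 3 (N(t) = 3 + (t - t) = 3 + 0 = 3)
3057/(-4579) + 2183/N(11) = 3057/(-4579) + 2183/3 = 3057*(-1/4579) + 2183*(1/3) = -3057/4579 + 2183/3 = 9986786/13737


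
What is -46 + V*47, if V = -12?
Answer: -610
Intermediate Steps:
-46 + V*47 = -46 - 12*47 = -46 - 564 = -610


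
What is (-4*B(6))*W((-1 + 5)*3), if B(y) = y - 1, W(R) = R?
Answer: -240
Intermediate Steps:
B(y) = -1 + y
(-4*B(6))*W((-1 + 5)*3) = (-4*(-1 + 6))*((-1 + 5)*3) = (-4*5)*(4*3) = -20*12 = -240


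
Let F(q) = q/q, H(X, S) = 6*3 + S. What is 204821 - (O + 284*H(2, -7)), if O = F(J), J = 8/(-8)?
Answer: 201696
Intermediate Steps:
J = -1 (J = 8*(-1/8) = -1)
H(X, S) = 18 + S
F(q) = 1
O = 1
204821 - (O + 284*H(2, -7)) = 204821 - (1 + 284*(18 - 7)) = 204821 - (1 + 284*11) = 204821 - (1 + 3124) = 204821 - 1*3125 = 204821 - 3125 = 201696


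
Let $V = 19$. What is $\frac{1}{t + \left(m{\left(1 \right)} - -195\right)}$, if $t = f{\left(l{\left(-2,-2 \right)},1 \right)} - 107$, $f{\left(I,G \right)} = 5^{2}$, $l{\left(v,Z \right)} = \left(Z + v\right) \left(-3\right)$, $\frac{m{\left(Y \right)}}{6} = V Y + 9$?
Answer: $\frac{1}{281} \approx 0.0035587$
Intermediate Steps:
$m{\left(Y \right)} = 54 + 114 Y$ ($m{\left(Y \right)} = 6 \left(19 Y + 9\right) = 6 \left(9 + 19 Y\right) = 54 + 114 Y$)
$l{\left(v,Z \right)} = - 3 Z - 3 v$
$f{\left(I,G \right)} = 25$
$t = -82$ ($t = 25 - 107 = -82$)
$\frac{1}{t + \left(m{\left(1 \right)} - -195\right)} = \frac{1}{-82 + \left(\left(54 + 114 \cdot 1\right) - -195\right)} = \frac{1}{-82 + \left(\left(54 + 114\right) + 195\right)} = \frac{1}{-82 + \left(168 + 195\right)} = \frac{1}{-82 + 363} = \frac{1}{281}$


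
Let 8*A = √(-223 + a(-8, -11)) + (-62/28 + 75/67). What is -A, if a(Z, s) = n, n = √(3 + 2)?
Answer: 1027/7504 - √(-223 + √5)/8 ≈ 0.13686 - 1.8573*I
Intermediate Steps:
n = √5 ≈ 2.2361
a(Z, s) = √5
A = -1027/7504 + √(-223 + √5)/8 (A = (√(-223 + √5) + (-62/28 + 75/67))/8 = (√(-223 + √5) + (-62*1/28 + 75*(1/67)))/8 = (√(-223 + √5) + (-31/14 + 75/67))/8 = (√(-223 + √5) - 1027/938)/8 = (-1027/938 + √(-223 + √5))/8 = -1027/7504 + √(-223 + √5)/8 ≈ -0.13686 + 1.8573*I)
-A = -(-1027/7504 + I*√(223 - √5)/8) = 1027/7504 - I*√(223 - √5)/8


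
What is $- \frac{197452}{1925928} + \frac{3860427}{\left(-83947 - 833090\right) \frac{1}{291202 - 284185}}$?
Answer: $- \frac{1449191822368141}{49059645426} \approx -29539.0$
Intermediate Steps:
$- \frac{197452}{1925928} + \frac{3860427}{\left(-83947 - 833090\right) \frac{1}{291202 - 284185}} = \left(-197452\right) \frac{1}{1925928} + \frac{3860427}{\left(-917037\right) \frac{1}{7017}} = - \frac{49363}{481482} + \frac{3860427}{\left(-917037\right) \frac{1}{7017}} = - \frac{49363}{481482} + \frac{3860427}{- \frac{305679}{2339}} = - \frac{49363}{481482} + 3860427 \left(- \frac{2339}{305679}\right) = - \frac{49363}{481482} - \frac{3009846251}{101893} = - \frac{1449191822368141}{49059645426}$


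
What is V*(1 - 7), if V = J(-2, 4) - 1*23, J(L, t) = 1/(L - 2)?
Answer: 279/2 ≈ 139.50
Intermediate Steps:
J(L, t) = 1/(-2 + L)
V = -93/4 (V = 1/(-2 - 2) - 1*23 = 1/(-4) - 23 = -¼ - 23 = -93/4 ≈ -23.250)
V*(1 - 7) = -93*(1 - 7)/4 = -93/4*(-6) = 279/2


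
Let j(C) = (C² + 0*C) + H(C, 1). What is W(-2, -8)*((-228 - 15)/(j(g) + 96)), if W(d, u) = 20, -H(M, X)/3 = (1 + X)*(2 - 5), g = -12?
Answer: -810/43 ≈ -18.837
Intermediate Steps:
H(M, X) = 9 + 9*X (H(M, X) = -3*(1 + X)*(2 - 5) = -3*(1 + X)*(-3) = -3*(-3 - 3*X) = 9 + 9*X)
j(C) = 18 + C² (j(C) = (C² + 0*C) + (9 + 9*1) = (C² + 0) + (9 + 9) = C² + 18 = 18 + C²)
W(-2, -8)*((-228 - 15)/(j(g) + 96)) = 20*((-228 - 15)/((18 + (-12)²) + 96)) = 20*(-243/((18 + 144) + 96)) = 20*(-243/(162 + 96)) = 20*(-243/258) = 20*(-243*1/258) = 20*(-81/86) = -810/43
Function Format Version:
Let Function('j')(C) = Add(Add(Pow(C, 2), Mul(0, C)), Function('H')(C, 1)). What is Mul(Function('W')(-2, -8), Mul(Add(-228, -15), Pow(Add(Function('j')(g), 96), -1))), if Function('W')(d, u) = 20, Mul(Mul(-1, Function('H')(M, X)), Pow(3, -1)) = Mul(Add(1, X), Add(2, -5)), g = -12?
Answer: Rational(-810, 43) ≈ -18.837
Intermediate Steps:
Function('H')(M, X) = Add(9, Mul(9, X)) (Function('H')(M, X) = Mul(-3, Mul(Add(1, X), Add(2, -5))) = Mul(-3, Mul(Add(1, X), -3)) = Mul(-3, Add(-3, Mul(-3, X))) = Add(9, Mul(9, X)))
Function('j')(C) = Add(18, Pow(C, 2)) (Function('j')(C) = Add(Add(Pow(C, 2), Mul(0, C)), Add(9, Mul(9, 1))) = Add(Add(Pow(C, 2), 0), Add(9, 9)) = Add(Pow(C, 2), 18) = Add(18, Pow(C, 2)))
Mul(Function('W')(-2, -8), Mul(Add(-228, -15), Pow(Add(Function('j')(g), 96), -1))) = Mul(20, Mul(Add(-228, -15), Pow(Add(Add(18, Pow(-12, 2)), 96), -1))) = Mul(20, Mul(-243, Pow(Add(Add(18, 144), 96), -1))) = Mul(20, Mul(-243, Pow(Add(162, 96), -1))) = Mul(20, Mul(-243, Pow(258, -1))) = Mul(20, Mul(-243, Rational(1, 258))) = Mul(20, Rational(-81, 86)) = Rational(-810, 43)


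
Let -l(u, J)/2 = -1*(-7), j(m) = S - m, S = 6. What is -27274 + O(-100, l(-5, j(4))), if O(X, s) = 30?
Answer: -27244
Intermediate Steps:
j(m) = 6 - m
l(u, J) = -14 (l(u, J) = -(-2)*(-7) = -2*7 = -14)
-27274 + O(-100, l(-5, j(4))) = -27274 + 30 = -27244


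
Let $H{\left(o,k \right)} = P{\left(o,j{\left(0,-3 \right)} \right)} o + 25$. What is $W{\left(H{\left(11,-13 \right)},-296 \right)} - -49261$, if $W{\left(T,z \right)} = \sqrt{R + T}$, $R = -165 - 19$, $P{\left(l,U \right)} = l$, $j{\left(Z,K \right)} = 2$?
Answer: $49261 + i \sqrt{38} \approx 49261.0 + 6.1644 i$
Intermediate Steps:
$R = -184$
$H{\left(o,k \right)} = 25 + o^{2}$ ($H{\left(o,k \right)} = o o + 25 = o^{2} + 25 = 25 + o^{2}$)
$W{\left(T,z \right)} = \sqrt{-184 + T}$
$W{\left(H{\left(11,-13 \right)},-296 \right)} - -49261 = \sqrt{-184 + \left(25 + 11^{2}\right)} - -49261 = \sqrt{-184 + \left(25 + 121\right)} + 49261 = \sqrt{-184 + 146} + 49261 = \sqrt{-38} + 49261 = i \sqrt{38} + 49261 = 49261 + i \sqrt{38}$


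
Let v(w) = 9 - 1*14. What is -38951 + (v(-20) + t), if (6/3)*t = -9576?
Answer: -43744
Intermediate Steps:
v(w) = -5 (v(w) = 9 - 14 = -5)
t = -4788 (t = (1/2)*(-9576) = -4788)
-38951 + (v(-20) + t) = -38951 + (-5 - 4788) = -38951 - 4793 = -43744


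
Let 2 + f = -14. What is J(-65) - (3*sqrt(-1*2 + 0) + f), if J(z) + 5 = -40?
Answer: -29 - 3*I*sqrt(2) ≈ -29.0 - 4.2426*I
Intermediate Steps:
J(z) = -45 (J(z) = -5 - 40 = -45)
f = -16 (f = -2 - 14 = -16)
J(-65) - (3*sqrt(-1*2 + 0) + f) = -45 - (3*sqrt(-1*2 + 0) - 16) = -45 - (3*sqrt(-2 + 0) - 16) = -45 - (3*sqrt(-2) - 16) = -45 - (3*(I*sqrt(2)) - 16) = -45 - (3*I*sqrt(2) - 16) = -45 - (-16 + 3*I*sqrt(2)) = -45 + (16 - 3*I*sqrt(2)) = -29 - 3*I*sqrt(2)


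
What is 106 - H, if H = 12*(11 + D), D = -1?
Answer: -14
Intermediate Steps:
H = 120 (H = 12*(11 - 1) = 12*10 = 120)
106 - H = 106 - 1*120 = 106 - 120 = -14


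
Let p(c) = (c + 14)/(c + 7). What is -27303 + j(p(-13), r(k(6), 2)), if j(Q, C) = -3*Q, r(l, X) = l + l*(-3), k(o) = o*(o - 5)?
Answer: -54605/2 ≈ -27303.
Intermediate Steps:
k(o) = o*(-5 + o)
r(l, X) = -2*l (r(l, X) = l - 3*l = -2*l)
p(c) = (14 + c)/(7 + c)
-27303 + j(p(-13), r(k(6), 2)) = -27303 - 3*(14 - 13)/(7 - 13) = -27303 - 3/(-6) = -27303 - (-1)/2 = -27303 - 3*(-⅙) = -27303 + ½ = -54605/2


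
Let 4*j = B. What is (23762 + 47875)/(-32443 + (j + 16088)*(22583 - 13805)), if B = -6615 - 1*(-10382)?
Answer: 143274/298909405 ≈ 0.00047932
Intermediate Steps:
B = 3767 (B = -6615 + 10382 = 3767)
j = 3767/4 (j = (1/4)*3767 = 3767/4 ≈ 941.75)
(23762 + 47875)/(-32443 + (j + 16088)*(22583 - 13805)) = (23762 + 47875)/(-32443 + (3767/4 + 16088)*(22583 - 13805)) = 71637/(-32443 + (68119/4)*8778) = 71637/(-32443 + 298974291/2) = 71637/(298909405/2) = 71637*(2/298909405) = 143274/298909405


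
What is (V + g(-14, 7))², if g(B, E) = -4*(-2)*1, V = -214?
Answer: 42436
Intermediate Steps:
g(B, E) = 8 (g(B, E) = 8*1 = 8)
(V + g(-14, 7))² = (-214 + 8)² = (-206)² = 42436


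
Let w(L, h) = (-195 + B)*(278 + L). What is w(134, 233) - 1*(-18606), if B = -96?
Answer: -101286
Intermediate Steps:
w(L, h) = -80898 - 291*L (w(L, h) = (-195 - 96)*(278 + L) = -291*(278 + L) = -80898 - 291*L)
w(134, 233) - 1*(-18606) = (-80898 - 291*134) - 1*(-18606) = (-80898 - 38994) + 18606 = -119892 + 18606 = -101286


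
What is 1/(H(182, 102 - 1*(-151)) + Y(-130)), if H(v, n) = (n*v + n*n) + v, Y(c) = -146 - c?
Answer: 1/110221 ≈ 9.0727e-6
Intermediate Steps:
H(v, n) = v + n**2 + n*v (H(v, n) = (n*v + n**2) + v = (n**2 + n*v) + v = v + n**2 + n*v)
1/(H(182, 102 - 1*(-151)) + Y(-130)) = 1/((182 + (102 - 1*(-151))**2 + (102 - 1*(-151))*182) + (-146 - 1*(-130))) = 1/((182 + (102 + 151)**2 + (102 + 151)*182) + (-146 + 130)) = 1/((182 + 253**2 + 253*182) - 16) = 1/((182 + 64009 + 46046) - 16) = 1/(110237 - 16) = 1/110221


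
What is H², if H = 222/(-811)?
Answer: 49284/657721 ≈ 0.074932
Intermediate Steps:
H = -222/811 (H = 222*(-1/811) = -222/811 ≈ -0.27374)
H² = (-222/811)² = 49284/657721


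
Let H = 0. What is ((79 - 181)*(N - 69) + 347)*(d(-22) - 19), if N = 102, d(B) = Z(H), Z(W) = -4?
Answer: 69437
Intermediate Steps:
d(B) = -4
((79 - 181)*(N - 69) + 347)*(d(-22) - 19) = ((79 - 181)*(102 - 69) + 347)*(-4 - 19) = (-102*33 + 347)*(-23) = (-3366 + 347)*(-23) = -3019*(-23) = 69437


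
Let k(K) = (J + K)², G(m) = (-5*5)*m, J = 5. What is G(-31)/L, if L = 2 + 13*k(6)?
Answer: 31/63 ≈ 0.49206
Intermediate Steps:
G(m) = -25*m
k(K) = (5 + K)²
L = 1575 (L = 2 + 13*(5 + 6)² = 2 + 13*11² = 2 + 13*121 = 2 + 1573 = 1575)
G(-31)/L = -25*(-31)/1575 = 775*(1/1575) = 31/63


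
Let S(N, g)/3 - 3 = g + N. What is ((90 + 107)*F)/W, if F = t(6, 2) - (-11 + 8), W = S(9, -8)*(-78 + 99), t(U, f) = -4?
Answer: -197/252 ≈ -0.78175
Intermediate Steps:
S(N, g) = 9 + 3*N + 3*g (S(N, g) = 9 + 3*(g + N) = 9 + 3*(N + g) = 9 + (3*N + 3*g) = 9 + 3*N + 3*g)
W = 252 (W = (9 + 3*9 + 3*(-8))*(-78 + 99) = (9 + 27 - 24)*21 = 12*21 = 252)
F = -1 (F = -4 - (-11 + 8) = -4 - 1*(-3) = -4 + 3 = -1)
((90 + 107)*F)/W = ((90 + 107)*(-1))/252 = (197*(-1))*(1/252) = -197*1/252 = -197/252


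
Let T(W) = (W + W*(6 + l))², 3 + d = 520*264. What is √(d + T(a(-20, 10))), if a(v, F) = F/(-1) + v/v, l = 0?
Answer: 3*√15694 ≈ 375.83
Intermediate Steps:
d = 137277 (d = -3 + 520*264 = -3 + 137280 = 137277)
a(v, F) = 1 - F (a(v, F) = F*(-1) + 1 = -F + 1 = 1 - F)
T(W) = 49*W² (T(W) = (W + W*(6 + 0))² = (W + W*6)² = (W + 6*W)² = (7*W)² = 49*W²)
√(d + T(a(-20, 10))) = √(137277 + 49*(1 - 1*10)²) = √(137277 + 49*(1 - 10)²) = √(137277 + 49*(-9)²) = √(137277 + 49*81) = √(137277 + 3969) = √141246 = 3*√15694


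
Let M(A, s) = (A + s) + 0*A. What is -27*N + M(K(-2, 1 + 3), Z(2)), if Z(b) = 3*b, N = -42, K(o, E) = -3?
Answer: 1137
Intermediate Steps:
M(A, s) = A + s (M(A, s) = (A + s) + 0 = A + s)
-27*N + M(K(-2, 1 + 3), Z(2)) = -27*(-42) + (-3 + 3*2) = 1134 + (-3 + 6) = 1134 + 3 = 1137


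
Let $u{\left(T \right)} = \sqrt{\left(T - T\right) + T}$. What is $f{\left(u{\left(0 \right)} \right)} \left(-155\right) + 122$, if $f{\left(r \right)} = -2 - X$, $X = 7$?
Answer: $1517$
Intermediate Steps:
$u{\left(T \right)} = \sqrt{T}$ ($u{\left(T \right)} = \sqrt{0 + T} = \sqrt{T}$)
$f{\left(r \right)} = -9$ ($f{\left(r \right)} = -2 - 7 = -9$)
$f{\left(u{\left(0 \right)} \right)} \left(-155\right) + 122 = \left(-9\right) \left(-155\right) + 122 = 1395 + 122 = 1517$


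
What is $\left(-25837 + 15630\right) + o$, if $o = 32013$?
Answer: $21806$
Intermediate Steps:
$\left(-25837 + 15630\right) + o = \left(-25837 + 15630\right) + 32013 = -10207 + 32013 = 21806$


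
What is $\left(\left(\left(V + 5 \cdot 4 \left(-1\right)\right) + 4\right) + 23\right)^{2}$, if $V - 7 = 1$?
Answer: $225$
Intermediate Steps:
$V = 8$ ($V = 7 + 1 = 8$)
$\left(\left(\left(V + 5 \cdot 4 \left(-1\right)\right) + 4\right) + 23\right)^{2} = \left(\left(\left(8 + 5 \cdot 4 \left(-1\right)\right) + 4\right) + 23\right)^{2} = \left(\left(\left(8 + 20 \left(-1\right)\right) + 4\right) + 23\right)^{2} = \left(\left(\left(8 - 20\right) + 4\right) + 23\right)^{2} = \left(\left(-12 + 4\right) + 23\right)^{2} = \left(-8 + 23\right)^{2} = 15^{2} = 225$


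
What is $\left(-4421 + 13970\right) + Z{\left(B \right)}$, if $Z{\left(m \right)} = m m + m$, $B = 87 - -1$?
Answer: $17381$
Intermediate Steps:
$B = 88$ ($B = 87 + 1 = 88$)
$Z{\left(m \right)} = m + m^{2}$ ($Z{\left(m \right)} = m^{2} + m = m + m^{2}$)
$\left(-4421 + 13970\right) + Z{\left(B \right)} = \left(-4421 + 13970\right) + 88 \left(1 + 88\right) = 9549 + 88 \cdot 89 = 9549 + 7832 = 17381$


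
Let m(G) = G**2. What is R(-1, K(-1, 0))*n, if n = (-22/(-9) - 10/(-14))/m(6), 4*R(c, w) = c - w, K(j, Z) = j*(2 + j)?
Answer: 0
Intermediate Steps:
R(c, w) = -w/4 + c/4 (R(c, w) = (c - w)/4 = -w/4 + c/4)
n = 199/2268 (n = (-22/(-9) - 10/(-14))/(6**2) = (-22*(-1/9) - 10*(-1/14))/36 = (22/9 + 5/7)*(1/36) = (199/63)*(1/36) = 199/2268 ≈ 0.087742)
R(-1, K(-1, 0))*n = (-(-1)*(2 - 1)/4 + (1/4)*(-1))*(199/2268) = (-(-1)/4 - 1/4)*(199/2268) = (-1/4*(-1) - 1/4)*(199/2268) = (1/4 - 1/4)*(199/2268) = 0*(199/2268) = 0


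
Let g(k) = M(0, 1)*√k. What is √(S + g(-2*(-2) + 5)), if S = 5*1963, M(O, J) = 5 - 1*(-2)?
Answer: 2*√2459 ≈ 99.177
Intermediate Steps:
M(O, J) = 7 (M(O, J) = 5 + 2 = 7)
g(k) = 7*√k
S = 9815
√(S + g(-2*(-2) + 5)) = √(9815 + 7*√(-2*(-2) + 5)) = √(9815 + 7*√(4 + 5)) = √(9815 + 7*√9) = √(9815 + 7*3) = √(9815 + 21) = √9836 = 2*√2459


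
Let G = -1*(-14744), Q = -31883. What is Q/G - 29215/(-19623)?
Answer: -194894149/289321512 ≈ -0.67362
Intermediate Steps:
G = 14744
Q/G - 29215/(-19623) = -31883/14744 - 29215/(-19623) = -31883*1/14744 - 29215*(-1/19623) = -31883/14744 + 29215/19623 = -194894149/289321512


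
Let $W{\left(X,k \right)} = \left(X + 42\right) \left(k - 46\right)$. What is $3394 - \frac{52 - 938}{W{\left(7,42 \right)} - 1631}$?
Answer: $\frac{6199952}{1827} \approx 3393.5$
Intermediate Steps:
$W{\left(X,k \right)} = \left(-46 + k\right) \left(42 + X\right)$ ($W{\left(X,k \right)} = \left(42 + X\right) \left(-46 + k\right) = \left(-46 + k\right) \left(42 + X\right)$)
$3394 - \frac{52 - 938}{W{\left(7,42 \right)} - 1631} = 3394 - \frac{52 - 938}{\left(-1932 - 322 + 42 \cdot 42 + 7 \cdot 42\right) - 1631} = 3394 - - \frac{886}{\left(-1932 - 322 + 1764 + 294\right) - 1631} = 3394 - - \frac{886}{-196 - 1631} = 3394 - - \frac{886}{-1827} = 3394 - \left(-886\right) \left(- \frac{1}{1827}\right) = 3394 - \frac{886}{1827} = \frac{6199952}{1827}$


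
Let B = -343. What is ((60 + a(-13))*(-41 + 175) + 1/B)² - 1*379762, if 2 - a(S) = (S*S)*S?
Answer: 10780241507397111/117649 ≈ 9.1631e+10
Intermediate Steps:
a(S) = 2 - S³ (a(S) = 2 - S*S*S = 2 - S²*S = 2 - S³)
((60 + a(-13))*(-41 + 175) + 1/B)² - 1*379762 = ((60 + (2 - 1*(-13)³))*(-41 + 175) + 1/(-343))² - 1*379762 = ((60 + (2 - 1*(-2197)))*134 - 1/343)² - 379762 = ((60 + (2 + 2197))*134 - 1/343)² - 379762 = ((60 + 2199)*134 - 1/343)² - 379762 = (2259*134 - 1/343)² - 379762 = (302706 - 1/343)² - 379762 = (103828157/343)² - 379762 = 10780286186016649/117649 - 379762 = 10780241507397111/117649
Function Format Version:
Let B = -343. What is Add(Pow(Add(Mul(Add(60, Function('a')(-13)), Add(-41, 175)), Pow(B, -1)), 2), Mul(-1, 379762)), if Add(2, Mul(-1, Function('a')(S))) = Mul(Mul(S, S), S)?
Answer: Rational(10780241507397111, 117649) ≈ 9.1631e+10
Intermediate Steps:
Function('a')(S) = Add(2, Mul(-1, Pow(S, 3))) (Function('a')(S) = Add(2, Mul(-1, Mul(Mul(S, S), S))) = Add(2, Mul(-1, Mul(Pow(S, 2), S))) = Add(2, Mul(-1, Pow(S, 3))))
Add(Pow(Add(Mul(Add(60, Function('a')(-13)), Add(-41, 175)), Pow(B, -1)), 2), Mul(-1, 379762)) = Add(Pow(Add(Mul(Add(60, Add(2, Mul(-1, Pow(-13, 3)))), Add(-41, 175)), Pow(-343, -1)), 2), Mul(-1, 379762)) = Add(Pow(Add(Mul(Add(60, Add(2, Mul(-1, -2197))), 134), Rational(-1, 343)), 2), -379762) = Add(Pow(Add(Mul(Add(60, Add(2, 2197)), 134), Rational(-1, 343)), 2), -379762) = Add(Pow(Add(Mul(Add(60, 2199), 134), Rational(-1, 343)), 2), -379762) = Add(Pow(Add(Mul(2259, 134), Rational(-1, 343)), 2), -379762) = Add(Pow(Add(302706, Rational(-1, 343)), 2), -379762) = Add(Pow(Rational(103828157, 343), 2), -379762) = Add(Rational(10780286186016649, 117649), -379762) = Rational(10780241507397111, 117649)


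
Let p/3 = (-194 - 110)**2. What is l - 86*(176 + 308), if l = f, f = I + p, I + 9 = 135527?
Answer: 371142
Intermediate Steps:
I = 135518 (I = -9 + 135527 = 135518)
p = 277248 (p = 3*(-194 - 110)**2 = 3*(-304)**2 = 3*92416 = 277248)
f = 412766 (f = 135518 + 277248 = 412766)
l = 412766
l - 86*(176 + 308) = 412766 - 86*(176 + 308) = 412766 - 86*484 = 412766 - 41624 = 371142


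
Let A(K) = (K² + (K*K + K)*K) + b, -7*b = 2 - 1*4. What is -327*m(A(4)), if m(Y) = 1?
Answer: -327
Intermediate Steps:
b = 2/7 (b = -(2 - 1*4)/7 = -(2 - 4)/7 = -⅐*(-2) = 2/7 ≈ 0.28571)
A(K) = 2/7 + K² + K*(K + K²) (A(K) = (K² + (K*K + K)*K) + 2/7 = (K² + (K² + K)*K) + 2/7 = (K² + (K + K²)*K) + 2/7 = (K² + K*(K + K²)) + 2/7 = 2/7 + K² + K*(K + K²))
-327*m(A(4)) = -327*1 = -327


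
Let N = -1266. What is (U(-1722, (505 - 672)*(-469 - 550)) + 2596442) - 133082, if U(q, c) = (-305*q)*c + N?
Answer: 89379023424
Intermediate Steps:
U(q, c) = -1266 - 305*c*q (U(q, c) = (-305*q)*c - 1266 = -305*c*q - 1266 = -1266 - 305*c*q)
(U(-1722, (505 - 672)*(-469 - 550)) + 2596442) - 133082 = ((-1266 - 305*(505 - 672)*(-469 - 550)*(-1722)) + 2596442) - 133082 = ((-1266 - 305*(-167*(-1019))*(-1722)) + 2596442) - 133082 = ((-1266 - 305*170173*(-1722)) + 2596442) - 133082 = ((-1266 + 89376561330) + 2596442) - 133082 = (89376560064 + 2596442) - 133082 = 89379156506 - 133082 = 89379023424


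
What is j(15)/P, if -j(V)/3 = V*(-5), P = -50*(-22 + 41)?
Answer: -9/38 ≈ -0.23684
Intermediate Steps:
P = -950 (P = -50*19 = -950)
j(V) = 15*V (j(V) = -3*V*(-5) = -(-15)*V = 15*V)
j(15)/P = (15*15)/(-950) = 225*(-1/950) = -9/38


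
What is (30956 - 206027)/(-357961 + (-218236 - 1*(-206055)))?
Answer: 175071/370142 ≈ 0.47298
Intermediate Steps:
(30956 - 206027)/(-357961 + (-218236 - 1*(-206055))) = -175071/(-357961 + (-218236 + 206055)) = -175071/(-357961 - 12181) = -175071/(-370142) = -175071*(-1/370142) = 175071/370142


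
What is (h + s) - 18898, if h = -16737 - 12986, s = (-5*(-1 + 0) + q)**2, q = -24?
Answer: -48260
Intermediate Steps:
s = 361 (s = (-5*(-1 + 0) - 24)**2 = (-5*(-1) - 24)**2 = (5 - 24)**2 = (-19)**2 = 361)
h = -29723
(h + s) - 18898 = (-29723 + 361) - 18898 = -29362 - 18898 = -48260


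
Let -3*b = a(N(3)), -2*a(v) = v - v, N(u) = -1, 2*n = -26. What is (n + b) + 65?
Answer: 52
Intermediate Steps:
n = -13 (n = (½)*(-26) = -13)
a(v) = 0 (a(v) = -(v - v)/2 = -½*0 = 0)
b = 0 (b = -⅓*0 = 0)
(n + b) + 65 = (-13 + 0) + 65 = -13 + 65 = 52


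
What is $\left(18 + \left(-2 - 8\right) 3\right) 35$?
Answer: $-420$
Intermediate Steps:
$\left(18 + \left(-2 - 8\right) 3\right) 35 = \left(18 - 30\right) 35 = \left(-12\right) 35 = -420$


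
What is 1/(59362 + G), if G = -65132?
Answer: -1/5770 ≈ -0.00017331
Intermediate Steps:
1/(59362 + G) = 1/(59362 - 65132) = 1/(-5770) = -1/5770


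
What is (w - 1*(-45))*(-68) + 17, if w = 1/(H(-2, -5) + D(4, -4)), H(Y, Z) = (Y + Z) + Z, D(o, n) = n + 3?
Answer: -39491/13 ≈ -3037.8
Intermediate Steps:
D(o, n) = 3 + n
H(Y, Z) = Y + 2*Z
w = -1/13 (w = 1/((-2 + 2*(-5)) + (3 - 4)) = 1/((-2 - 10) - 1) = 1/(-12 - 1) = 1/(-13) = -1/13 ≈ -0.076923)
(w - 1*(-45))*(-68) + 17 = (-1/13 - 1*(-45))*(-68) + 17 = (-1/13 + 45)*(-68) + 17 = (584/13)*(-68) + 17 = -39712/13 + 17 = -39491/13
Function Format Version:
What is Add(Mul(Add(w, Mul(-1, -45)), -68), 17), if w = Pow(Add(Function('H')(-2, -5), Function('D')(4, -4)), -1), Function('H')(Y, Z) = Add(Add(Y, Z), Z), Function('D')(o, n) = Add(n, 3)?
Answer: Rational(-39491, 13) ≈ -3037.8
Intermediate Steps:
Function('D')(o, n) = Add(3, n)
Function('H')(Y, Z) = Add(Y, Mul(2, Z))
w = Rational(-1, 13) (w = Pow(Add(Add(-2, Mul(2, -5)), Add(3, -4)), -1) = Pow(Add(Add(-2, -10), -1), -1) = Pow(Add(-12, -1), -1) = Pow(-13, -1) = Rational(-1, 13) ≈ -0.076923)
Add(Mul(Add(w, Mul(-1, -45)), -68), 17) = Add(Mul(Add(Rational(-1, 13), Mul(-1, -45)), -68), 17) = Add(Mul(Add(Rational(-1, 13), 45), -68), 17) = Add(Mul(Rational(584, 13), -68), 17) = Add(Rational(-39712, 13), 17) = Rational(-39491, 13)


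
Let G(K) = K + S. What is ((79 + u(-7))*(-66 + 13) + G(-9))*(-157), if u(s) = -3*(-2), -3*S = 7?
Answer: 2127193/3 ≈ 7.0906e+5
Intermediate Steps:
S = -7/3 (S = -⅓*7 = -7/3 ≈ -2.3333)
G(K) = -7/3 + K (G(K) = K - 7/3 = -7/3 + K)
u(s) = 6
((79 + u(-7))*(-66 + 13) + G(-9))*(-157) = ((79 + 6)*(-66 + 13) + (-7/3 - 9))*(-157) = (85*(-53) - 34/3)*(-157) = (-4505 - 34/3)*(-157) = -13549/3*(-157) = 2127193/3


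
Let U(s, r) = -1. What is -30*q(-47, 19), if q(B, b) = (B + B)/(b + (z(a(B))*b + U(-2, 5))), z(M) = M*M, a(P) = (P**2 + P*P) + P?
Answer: 940/121002399 ≈ 7.7684e-6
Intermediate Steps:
a(P) = P + 2*P**2 (a(P) = (P**2 + P**2) + P = 2*P**2 + P = P + 2*P**2)
z(M) = M**2
q(B, b) = 2*B/(-1 + b + b*B**2*(1 + 2*B)**2) (q(B, b) = (B + B)/(b + ((B*(1 + 2*B))**2*b - 1)) = (2*B)/(b + ((B**2*(1 + 2*B)**2)*b - 1)) = (2*B)/(b + (b*B**2*(1 + 2*B)**2 - 1)) = (2*B)/(b + (-1 + b*B**2*(1 + 2*B)**2)) = (2*B)/(-1 + b + b*B**2*(1 + 2*B)**2) = 2*B/(-1 + b + b*B**2*(1 + 2*B)**2))
-30*q(-47, 19) = -60*(-47)/(-1 + 19 + 19*(-47)**2*(1 + 2*(-47))**2) = -60*(-47)/(-1 + 19 + 19*2209*(1 - 94)**2) = -60*(-47)/(-1 + 19 + 19*2209*(-93)**2) = -60*(-47)/(-1 + 19 + 19*2209*8649) = -60*(-47)/(-1 + 19 + 363007179) = -60*(-47)/363007197 = -30*(-94/363007197) = 940/121002399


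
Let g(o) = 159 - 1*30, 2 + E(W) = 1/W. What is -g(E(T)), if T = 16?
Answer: -129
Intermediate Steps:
E(W) = -2 + 1/W
g(o) = 129 (g(o) = 159 - 30 = 129)
-g(E(T)) = -1*129 = -129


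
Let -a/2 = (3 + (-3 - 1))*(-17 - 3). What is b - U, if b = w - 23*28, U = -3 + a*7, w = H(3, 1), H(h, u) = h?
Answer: -358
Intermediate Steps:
w = 3
a = -40 (a = -2*(3 + (-3 - 1))*(-17 - 3) = -2*(3 - 4)*(-20) = -(-2)*(-20) = -2*20 = -40)
U = -283 (U = -3 - 40*7 = -3 - 280 = -283)
b = -641 (b = 3 - 23*28 = 3 - 644 = -641)
b - U = -641 - 1*(-283) = -641 + 283 = -358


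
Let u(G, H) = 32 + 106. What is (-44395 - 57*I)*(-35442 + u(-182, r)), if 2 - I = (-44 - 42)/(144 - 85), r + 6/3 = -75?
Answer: 92882458632/59 ≈ 1.5743e+9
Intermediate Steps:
r = -77 (r = -2 - 75 = -77)
I = 204/59 (I = 2 - (-44 - 42)/(144 - 85) = 2 - (-86)/59 = 2 - 1*(-86/59) = 2 + 86/59 = 204/59 ≈ 3.4576)
u(G, H) = 138
(-44395 - 57*I)*(-35442 + u(-182, r)) = (-44395 - 57*204/59)*(-35442 + 138) = (-44395 - 11628/59)*(-35304) = -2630933/59*(-35304) = 92882458632/59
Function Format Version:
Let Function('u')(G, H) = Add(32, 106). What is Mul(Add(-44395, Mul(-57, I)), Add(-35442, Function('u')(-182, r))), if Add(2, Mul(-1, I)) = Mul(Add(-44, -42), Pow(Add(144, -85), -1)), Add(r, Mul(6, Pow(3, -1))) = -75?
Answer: Rational(92882458632, 59) ≈ 1.5743e+9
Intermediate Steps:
r = -77 (r = Add(-2, -75) = -77)
I = Rational(204, 59) (I = Add(2, Mul(-1, Mul(Add(-44, -42), Pow(Add(144, -85), -1)))) = Add(2, Mul(-1, Mul(-86, Pow(59, -1)))) = Add(2, Mul(-1, Mul(-86, Rational(1, 59)))) = Add(2, Mul(-1, Rational(-86, 59))) = Add(2, Rational(86, 59)) = Rational(204, 59) ≈ 3.4576)
Function('u')(G, H) = 138
Mul(Add(-44395, Mul(-57, I)), Add(-35442, Function('u')(-182, r))) = Mul(Add(-44395, Mul(-57, Rational(204, 59))), Add(-35442, 138)) = Mul(Add(-44395, Rational(-11628, 59)), -35304) = Mul(Rational(-2630933, 59), -35304) = Rational(92882458632, 59)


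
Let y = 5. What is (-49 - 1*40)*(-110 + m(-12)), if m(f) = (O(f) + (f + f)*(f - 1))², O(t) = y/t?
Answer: -1242821009/144 ≈ -8.6307e+6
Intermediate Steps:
O(t) = 5/t
m(f) = (5/f + 2*f*(-1 + f))² (m(f) = (5/f + (f + f)*(f - 1))² = (5/f + (2*f)*(-1 + f))² = (5/f + 2*f*(-1 + f))²)
(-49 - 1*40)*(-110 + m(-12)) = (-49 - 1*40)*(-110 + (5 + 2*(-12)²*(-1 - 12))²/(-12)²) = (-49 - 40)*(-110 + (5 + 2*144*(-13))²/144) = -89*(-110 + (5 - 3744)²/144) = -89*(-110 + (1/144)*(-3739)²) = -89*(-110 + (1/144)*13980121) = -89*(-110 + 13980121/144) = -89*13964281/144 = -1242821009/144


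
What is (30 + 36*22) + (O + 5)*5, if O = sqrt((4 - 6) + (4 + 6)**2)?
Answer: 847 + 35*sqrt(2) ≈ 896.50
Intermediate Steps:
O = 7*sqrt(2) (O = sqrt(-2 + 10**2) = sqrt(-2 + 100) = sqrt(98) = 7*sqrt(2) ≈ 9.8995)
(30 + 36*22) + (O + 5)*5 = (30 + 36*22) + (7*sqrt(2) + 5)*5 = (30 + 792) + (5 + 7*sqrt(2))*5 = 822 + (25 + 35*sqrt(2)) = 847 + 35*sqrt(2)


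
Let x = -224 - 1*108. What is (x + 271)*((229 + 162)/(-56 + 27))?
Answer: 23851/29 ≈ 822.45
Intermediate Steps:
x = -332 (x = -224 - 108 = -332)
(x + 271)*((229 + 162)/(-56 + 27)) = (-332 + 271)*((229 + 162)/(-56 + 27)) = -23851/(-29) = -23851*(-1)/29 = -61*(-391/29) = 23851/29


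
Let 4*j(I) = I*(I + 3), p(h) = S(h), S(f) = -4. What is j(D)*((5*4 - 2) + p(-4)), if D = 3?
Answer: 63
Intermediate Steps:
p(h) = -4
j(I) = I*(3 + I)/4 (j(I) = (I*(I + 3))/4 = (I*(3 + I))/4 = I*(3 + I)/4)
j(D)*((5*4 - 2) + p(-4)) = ((¼)*3*(3 + 3))*((5*4 - 2) - 4) = ((¼)*3*6)*((20 - 2) - 4) = 9*(18 - 4)/2 = (9/2)*14 = 63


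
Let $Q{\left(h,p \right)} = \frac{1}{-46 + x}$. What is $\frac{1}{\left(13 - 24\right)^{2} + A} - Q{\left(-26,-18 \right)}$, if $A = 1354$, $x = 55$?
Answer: $- \frac{1466}{13275} \approx -0.11043$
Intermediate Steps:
$Q{\left(h,p \right)} = \frac{1}{9}$ ($Q{\left(h,p \right)} = \frac{1}{-46 + 55} = \frac{1}{9}$)
$\frac{1}{\left(13 - 24\right)^{2} + A} - Q{\left(-26,-18 \right)} = \frac{1}{\left(13 - 24\right)^{2} + 1354} - \frac{1}{9} = \frac{1}{\left(-11\right)^{2} + 1354} - \frac{1}{9} = \frac{1}{121 + 1354} - \frac{1}{9} = \frac{1}{1475} - \frac{1}{9} = - \frac{1466}{13275}$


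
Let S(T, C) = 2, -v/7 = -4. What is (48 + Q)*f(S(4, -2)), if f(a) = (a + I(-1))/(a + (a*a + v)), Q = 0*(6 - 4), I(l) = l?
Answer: 24/17 ≈ 1.4118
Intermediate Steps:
v = 28 (v = -7*(-4) = 28)
Q = 0 (Q = 0*2 = 0)
f(a) = (-1 + a)/(28 + a + a**2) (f(a) = (a - 1)/(a + (a*a + 28)) = (-1 + a)/(a + (a**2 + 28)) = (-1 + a)/(a + (28 + a**2)) = (-1 + a)/(28 + a + a**2))
(48 + Q)*f(S(4, -2)) = (48 + 0)*((-1 + 2)/(28 + 2 + 2**2)) = 48*(1/(28 + 2 + 4)) = 48*(1/34) = 24/17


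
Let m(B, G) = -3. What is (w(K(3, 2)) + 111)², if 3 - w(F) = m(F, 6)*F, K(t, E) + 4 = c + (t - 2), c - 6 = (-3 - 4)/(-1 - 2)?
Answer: 16900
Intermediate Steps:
c = 25/3 (c = 6 + (-3 - 4)/(-1 - 2) = 6 - 7/(-3) = 6 - 7*(-⅓) = 6 + 7/3 = 25/3 ≈ 8.3333)
K(t, E) = 7/3 + t (K(t, E) = -4 + (25/3 + (t - 2)) = -4 + (25/3 + (-2 + t)) = -4 + (19/3 + t) = 7/3 + t)
w(F) = 3 + 3*F (w(F) = 3 - (-3)*F = 3 + 3*F)
(w(K(3, 2)) + 111)² = ((3 + 3*(7/3 + 3)) + 111)² = ((3 + 3*(16/3)) + 111)² = ((3 + 16) + 111)² = (19 + 111)² = 130² = 16900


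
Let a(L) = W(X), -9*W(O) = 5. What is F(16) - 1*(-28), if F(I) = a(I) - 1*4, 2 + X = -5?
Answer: 211/9 ≈ 23.444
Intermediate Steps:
X = -7 (X = -2 - 5 = -7)
W(O) = -5/9 (W(O) = -1/9*5 = -5/9)
a(L) = -5/9
F(I) = -41/9 (F(I) = -5/9 - 1*4 = -5/9 - 4 = -41/9)
F(16) - 1*(-28) = -41/9 - 1*(-28) = -41/9 + 28 = 211/9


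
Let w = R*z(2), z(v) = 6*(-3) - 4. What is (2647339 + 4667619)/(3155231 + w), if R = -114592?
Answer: 7314958/5676255 ≈ 1.2887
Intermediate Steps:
z(v) = -22 (z(v) = -18 - 4 = -22)
w = 2521024 (w = -114592*(-22) = 2521024)
(2647339 + 4667619)/(3155231 + w) = (2647339 + 4667619)/(3155231 + 2521024) = 7314958/5676255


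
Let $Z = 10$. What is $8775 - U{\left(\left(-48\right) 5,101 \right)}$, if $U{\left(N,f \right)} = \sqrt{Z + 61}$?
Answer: $8775 - \sqrt{71} \approx 8766.6$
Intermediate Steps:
$U{\left(N,f \right)} = \sqrt{71}$ ($U{\left(N,f \right)} = \sqrt{10 + 61} = \sqrt{71}$)
$8775 - U{\left(\left(-48\right) 5,101 \right)} = 8775 - \sqrt{71}$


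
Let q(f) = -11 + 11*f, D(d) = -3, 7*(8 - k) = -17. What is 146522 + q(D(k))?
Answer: 146478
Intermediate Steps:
k = 73/7 (k = 8 - ⅐*(-17) = 8 + 17/7 = 73/7 ≈ 10.429)
146522 + q(D(k)) = 146522 + (-11 + 11*(-3)) = 146522 + (-11 - 33) = 146522 - 44 = 146478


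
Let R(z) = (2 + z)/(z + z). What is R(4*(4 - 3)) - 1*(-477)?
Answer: 1911/4 ≈ 477.75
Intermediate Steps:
R(z) = (2 + z)/(2*z) (R(z) = (2 + z)/((2*z)) = (2 + z)*(1/(2*z)) = (2 + z)/(2*z))
R(4*(4 - 3)) - 1*(-477) = (2 + 4*(4 - 3))/(2*((4*(4 - 3)))) - 1*(-477) = (2 + 4*1)/(2*((4*1))) + 477 = (1/2)*(2 + 4)/4 + 477 = (1/2)*(1/4)*6 + 477 = 3/4 + 477 = 1911/4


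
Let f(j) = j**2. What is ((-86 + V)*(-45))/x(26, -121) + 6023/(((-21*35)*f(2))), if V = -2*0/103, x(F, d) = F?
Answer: 5610601/38220 ≈ 146.80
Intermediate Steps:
V = 0 (V = 0*(1/103) = 0)
((-86 + V)*(-45))/x(26, -121) + 6023/(((-21*35)*f(2))) = ((-86 + 0)*(-45))/26 + 6023/((-21*35*2**2)) = -86*(-45)*(1/26) + 6023/((-735*4)) = 3870*(1/26) + 6023/(-2940) = 1935/13 + 6023*(-1/2940) = 1935/13 - 6023/2940 = 5610601/38220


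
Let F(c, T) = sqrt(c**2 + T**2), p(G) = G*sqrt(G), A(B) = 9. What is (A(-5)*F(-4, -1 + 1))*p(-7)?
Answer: -252*I*sqrt(7) ≈ -666.73*I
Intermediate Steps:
p(G) = G**(3/2)
F(c, T) = sqrt(T**2 + c**2)
(A(-5)*F(-4, -1 + 1))*p(-7) = (9*sqrt((-1 + 1)**2 + (-4)**2))*(-7)**(3/2) = (9*sqrt(0**2 + 16))*(-7*I*sqrt(7)) = (9*sqrt(0 + 16))*(-7*I*sqrt(7)) = (9*sqrt(16))*(-7*I*sqrt(7)) = (9*4)*(-7*I*sqrt(7)) = 36*(-7*I*sqrt(7)) = -252*I*sqrt(7)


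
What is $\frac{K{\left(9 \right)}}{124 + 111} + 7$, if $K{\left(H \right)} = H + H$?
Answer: $\frac{1663}{235} \approx 7.0766$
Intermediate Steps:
$K{\left(H \right)} = 2 H$
$\frac{K{\left(9 \right)}}{124 + 111} + 7 = \frac{2 \cdot 9}{124 + 111} + 7 = \frac{1}{235} \cdot 18 + 7 = \frac{18}{235} + 7 = \frac{1663}{235}$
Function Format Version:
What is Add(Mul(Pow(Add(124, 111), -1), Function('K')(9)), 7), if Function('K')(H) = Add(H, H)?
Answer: Rational(1663, 235) ≈ 7.0766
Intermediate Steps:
Function('K')(H) = Mul(2, H)
Add(Mul(Pow(Add(124, 111), -1), Function('K')(9)), 7) = Add(Mul(Pow(Add(124, 111), -1), Mul(2, 9)), 7) = Add(Mul(Pow(235, -1), 18), 7) = Add(Mul(Rational(1, 235), 18), 7) = Add(Rational(18, 235), 7) = Rational(1663, 235)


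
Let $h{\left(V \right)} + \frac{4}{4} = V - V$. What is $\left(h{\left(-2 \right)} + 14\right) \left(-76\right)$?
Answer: $-988$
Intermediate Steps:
$h{\left(V \right)} = -1$ ($h{\left(V \right)} = -1 + \left(V - V\right) = -1 + 0 = -1$)
$\left(h{\left(-2 \right)} + 14\right) \left(-76\right) = \left(-1 + 14\right) \left(-76\right) = 13 \left(-76\right) = -988$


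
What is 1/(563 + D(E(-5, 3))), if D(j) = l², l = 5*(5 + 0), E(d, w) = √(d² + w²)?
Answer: 1/1188 ≈ 0.00084175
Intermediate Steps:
l = 25 (l = 5*5 = 25)
D(j) = 625 (D(j) = 25² = 625)
1/(563 + D(E(-5, 3))) = 1/(563 + 625) = 1/1188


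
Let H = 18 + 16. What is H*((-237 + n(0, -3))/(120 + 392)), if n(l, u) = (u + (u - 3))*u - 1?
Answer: -3587/256 ≈ -14.012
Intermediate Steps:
n(l, u) = -1 + u*(-3 + 2*u) (n(l, u) = (u + (-3 + u))*u - 1 = (-3 + 2*u)*u - 1 = u*(-3 + 2*u) - 1 = -1 + u*(-3 + 2*u))
H = 34
H*((-237 + n(0, -3))/(120 + 392)) = 34*((-237 + (-1 - 3*(-3) + 2*(-3)**2))/(120 + 392)) = 34*((-237 + (-1 + 9 + 2*9))/512) = 34*((-237 + (-1 + 9 + 18))*(1/512)) = 34*((-237 + 26)*(1/512)) = 34*(-211*1/512) = 34*(-211/512) = -3587/256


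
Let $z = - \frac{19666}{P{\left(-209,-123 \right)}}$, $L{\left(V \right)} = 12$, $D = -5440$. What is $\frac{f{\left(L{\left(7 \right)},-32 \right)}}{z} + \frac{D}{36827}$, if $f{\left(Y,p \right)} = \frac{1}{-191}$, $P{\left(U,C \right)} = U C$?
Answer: $- \frac{19487048951}{138329798362} \approx -0.14087$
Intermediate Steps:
$P{\left(U,C \right)} = C U$
$f{\left(Y,p \right)} = - \frac{1}{191}$
$z = - \frac{19666}{25707}$ ($z = - \frac{19666}{\left(-123\right) \left(-209\right)} = - \frac{19666}{25707} \approx -0.76501$)
$\frac{f{\left(L{\left(7 \right)},-32 \right)}}{z} + \frac{D}{36827} = - \frac{1}{191 \left(- \frac{19666}{25707}\right)} - \frac{5440}{36827} = \left(- \frac{1}{191}\right) \left(- \frac{25707}{19666}\right) - \frac{5440}{36827} = \frac{25707}{3756206} - \frac{5440}{36827} = - \frac{19487048951}{138329798362}$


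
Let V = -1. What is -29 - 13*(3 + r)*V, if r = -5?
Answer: -55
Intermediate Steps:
-29 - 13*(3 + r)*V = -29 - 13*(3 - 5)*(-1) = -29 - (-26)*(-1) = -29 - 13*2 = -29 - 26 = -55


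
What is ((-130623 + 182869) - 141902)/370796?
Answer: -22414/92699 ≈ -0.24179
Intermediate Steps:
((-130623 + 182869) - 141902)/370796 = (52246 - 141902)*(1/370796) = -89656*1/370796 = -22414/92699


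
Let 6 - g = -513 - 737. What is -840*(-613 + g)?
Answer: -540120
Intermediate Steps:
g = 1256 (g = 6 - (-513 - 737) = 6 - 1*(-1250) = 6 + 1250 = 1256)
-840*(-613 + g) = -840*(-613 + 1256) = -840*643 = -540120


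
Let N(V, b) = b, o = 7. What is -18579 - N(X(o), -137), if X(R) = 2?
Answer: -18442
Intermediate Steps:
-18579 - N(X(o), -137) = -18579 - 1*(-137) = -18579 + 137 = -18442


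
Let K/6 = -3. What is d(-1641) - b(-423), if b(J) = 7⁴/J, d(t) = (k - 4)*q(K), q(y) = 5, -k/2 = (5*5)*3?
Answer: -323309/423 ≈ -764.32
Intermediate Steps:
k = -150 (k = -2*5*5*3 = -50*3 = -2*75 = -150)
K = -18 (K = 6*(-3) = -18)
d(t) = -770 (d(t) = (-150 - 4)*5 = -154*5 = -770)
b(J) = 2401/J
d(-1641) - b(-423) = -770 - 2401/(-423) = -770 - 2401*(-1)/423 = -770 - 1*(-2401/423) = -770 + 2401/423 = -323309/423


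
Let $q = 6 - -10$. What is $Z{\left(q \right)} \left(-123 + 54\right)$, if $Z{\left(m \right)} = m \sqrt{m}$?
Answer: $-4416$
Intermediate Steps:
$q = 16$ ($q = 6 + 10 = 16$)
$Z{\left(m \right)} = m^{\frac{3}{2}}$
$Z{\left(q \right)} \left(-123 + 54\right) = 16^{\frac{3}{2}} \left(-123 + 54\right) = 64 \left(-69\right) = -4416$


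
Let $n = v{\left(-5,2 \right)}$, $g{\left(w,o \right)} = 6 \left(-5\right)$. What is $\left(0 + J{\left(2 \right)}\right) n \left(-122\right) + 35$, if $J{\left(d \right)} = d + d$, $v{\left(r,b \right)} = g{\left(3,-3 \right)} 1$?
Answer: $14675$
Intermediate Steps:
$g{\left(w,o \right)} = -30$
$v{\left(r,b \right)} = -30$ ($v{\left(r,b \right)} = \left(-30\right) 1 = -30$)
$J{\left(d \right)} = 2 d$
$n = -30$
$\left(0 + J{\left(2 \right)}\right) n \left(-122\right) + 35 = \left(0 + 2 \cdot 2\right) \left(-30\right) \left(-122\right) + 35 = \left(0 + 4\right) \left(-30\right) \left(-122\right) + 35 = 4 \left(-30\right) \left(-122\right) + 35 = \left(-120\right) \left(-122\right) + 35 = 14640 + 35 = 14675$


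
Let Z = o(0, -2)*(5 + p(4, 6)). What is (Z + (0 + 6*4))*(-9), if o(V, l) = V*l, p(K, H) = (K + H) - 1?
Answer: -216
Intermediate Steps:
p(K, H) = -1 + H + K (p(K, H) = (H + K) - 1 = -1 + H + K)
Z = 0 (Z = (0*(-2))*(5 + (-1 + 6 + 4)) = 0*(5 + 9) = 0*14 = 0)
(Z + (0 + 6*4))*(-9) = (0 + (0 + 6*4))*(-9) = (0 + (0 + 24))*(-9) = (0 + 24)*(-9) = 24*(-9) = -216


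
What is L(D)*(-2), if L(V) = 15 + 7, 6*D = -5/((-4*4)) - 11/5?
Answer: -44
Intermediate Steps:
D = -151/480 (D = (-5/((-4*4)) - 11/5)/6 = (-5/(-16) - 11*⅕)/6 = (-5*(-1/16) - 11/5)/6 = (5/16 - 11/5)/6 = (⅙)*(-151/80) = -151/480 ≈ -0.31458)
L(V) = 22
L(D)*(-2) = 22*(-2) = -44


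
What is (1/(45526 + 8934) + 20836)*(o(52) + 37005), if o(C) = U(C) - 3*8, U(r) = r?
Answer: 42022402799513/54460 ≈ 7.7162e+8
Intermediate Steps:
o(C) = -24 + C (o(C) = C - 3*8 = C - 24 = -24 + C)
(1/(45526 + 8934) + 20836)*(o(52) + 37005) = (1/(45526 + 8934) + 20836)*((-24 + 52) + 37005) = (1/54460 + 20836)*(28 + 37005) = (1/54460 + 20836)*37033 = (1134728561/54460)*37033 = 42022402799513/54460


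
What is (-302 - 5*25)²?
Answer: 182329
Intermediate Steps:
(-302 - 5*25)² = (-302 - 125)² = (-427)² = 182329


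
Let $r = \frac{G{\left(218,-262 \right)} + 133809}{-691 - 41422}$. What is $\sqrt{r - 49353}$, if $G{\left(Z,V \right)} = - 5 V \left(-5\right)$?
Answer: $\frac{2 i \sqrt{41367268489}}{1831} \approx 222.16 i$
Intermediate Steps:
$G{\left(Z,V \right)} = 25 V$
$r = - \frac{5533}{1831}$ ($r = \frac{25 \left(-262\right) + 133809}{-691 - 41422} = \frac{-6550 + 133809}{-42113} = 127259 \left(- \frac{1}{42113}\right) = - \frac{5533}{1831} \approx -3.0218$)
$\sqrt{r - 49353} = \sqrt{- \frac{5533}{1831} - 49353} = \sqrt{- \frac{90370876}{1831}} = \frac{2 i \sqrt{41367268489}}{1831}$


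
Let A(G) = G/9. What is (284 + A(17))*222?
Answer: 190402/3 ≈ 63467.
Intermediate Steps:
A(G) = G/9 (A(G) = G*(⅑) = G/9)
(284 + A(17))*222 = (284 + (⅑)*17)*222 = (284 + 17/9)*222 = (2573/9)*222 = 190402/3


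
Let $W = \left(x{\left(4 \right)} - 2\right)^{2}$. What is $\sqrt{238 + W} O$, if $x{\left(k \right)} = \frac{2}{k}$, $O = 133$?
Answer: $\frac{4123}{2} \approx 2061.5$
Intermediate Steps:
$W = \frac{9}{4}$ ($W = \left(\frac{2}{4} - 2\right)^{2} = \left(2 \cdot \frac{1}{4} - 2\right)^{2} = \left(\frac{1}{2} - 2\right)^{2} = \left(- \frac{3}{2}\right)^{2} = \frac{9}{4} \approx 2.25$)
$\sqrt{238 + W} O = \sqrt{238 + \frac{9}{4}} \cdot 133 = \sqrt{\frac{961}{4}} \cdot 133 = \frac{31}{2} \cdot 133 = \frac{4123}{2}$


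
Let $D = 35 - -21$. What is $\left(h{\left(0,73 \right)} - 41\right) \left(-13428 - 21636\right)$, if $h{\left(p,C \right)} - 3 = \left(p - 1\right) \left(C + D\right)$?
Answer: $5855688$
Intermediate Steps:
$D = 56$ ($D = 35 + 21 = 56$)
$h{\left(p,C \right)} = 3 + \left(-1 + p\right) \left(56 + C\right)$ ($h{\left(p,C \right)} = 3 + \left(p - 1\right) \left(C + 56\right) = 3 + \left(-1 + p\right) \left(56 + C\right)$)
$\left(h{\left(0,73 \right)} - 41\right) \left(-13428 - 21636\right) = \left(\left(-53 - 73 + 56 \cdot 0 + 73 \cdot 0\right) - 41\right) \left(-13428 - 21636\right) = \left(\left(-53 - 73 + 0 + 0\right) - 41\right) \left(-35064\right) = \left(-126 - 41\right) \left(-35064\right) = \left(-167\right) \left(-35064\right) = 5855688$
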